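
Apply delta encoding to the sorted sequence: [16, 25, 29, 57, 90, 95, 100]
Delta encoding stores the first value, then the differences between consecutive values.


First value: 16
Deltas:
  25 - 16 = 9
  29 - 25 = 4
  57 - 29 = 28
  90 - 57 = 33
  95 - 90 = 5
  100 - 95 = 5


Delta encoded: [16, 9, 4, 28, 33, 5, 5]


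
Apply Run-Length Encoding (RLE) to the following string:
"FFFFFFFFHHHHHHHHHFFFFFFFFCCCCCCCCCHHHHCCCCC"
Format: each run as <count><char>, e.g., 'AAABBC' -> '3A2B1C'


Scanning runs left to right:
  i=0: run of 'F' x 8 -> '8F'
  i=8: run of 'H' x 9 -> '9H'
  i=17: run of 'F' x 8 -> '8F'
  i=25: run of 'C' x 9 -> '9C'
  i=34: run of 'H' x 4 -> '4H'
  i=38: run of 'C' x 5 -> '5C'

RLE = 8F9H8F9C4H5C


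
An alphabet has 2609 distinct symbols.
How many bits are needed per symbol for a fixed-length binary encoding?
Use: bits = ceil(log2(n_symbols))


log2(2609) = 11.3493
Bracket: 2^11 = 2048 < 2609 <= 2^12 = 4096
So ceil(log2(2609)) = 12

bits = ceil(log2(2609)) = ceil(11.3493) = 12 bits


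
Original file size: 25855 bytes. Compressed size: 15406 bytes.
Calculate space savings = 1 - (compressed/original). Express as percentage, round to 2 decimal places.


ratio = compressed/original = 15406/25855 = 0.595862
savings = 1 - ratio = 1 - 0.595862 = 0.404138
as a percentage: 0.404138 * 100 = 40.41%

Space savings = 1 - 15406/25855 = 40.41%


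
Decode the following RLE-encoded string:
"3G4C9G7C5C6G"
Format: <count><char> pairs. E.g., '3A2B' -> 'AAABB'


Expanding each <count><char> pair:
  3G -> 'GGG'
  4C -> 'CCCC'
  9G -> 'GGGGGGGGG'
  7C -> 'CCCCCCC'
  5C -> 'CCCCC'
  6G -> 'GGGGGG'

Decoded = GGGCCCCGGGGGGGGGCCCCCCCCCCCCGGGGGG


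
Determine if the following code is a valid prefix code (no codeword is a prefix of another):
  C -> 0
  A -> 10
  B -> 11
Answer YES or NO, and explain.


Checking each pair (does one codeword prefix another?):
  C='0' vs A='10': no prefix
  C='0' vs B='11': no prefix
  A='10' vs C='0': no prefix
  A='10' vs B='11': no prefix
  B='11' vs C='0': no prefix
  B='11' vs A='10': no prefix
No violation found over all pairs.

YES -- this is a valid prefix code. No codeword is a prefix of any other codeword.


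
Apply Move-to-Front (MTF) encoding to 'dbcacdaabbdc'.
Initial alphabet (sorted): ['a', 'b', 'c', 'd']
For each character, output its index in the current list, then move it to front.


MTF encoding:
'd': index 3 in ['a', 'b', 'c', 'd'] -> ['d', 'a', 'b', 'c']
'b': index 2 in ['d', 'a', 'b', 'c'] -> ['b', 'd', 'a', 'c']
'c': index 3 in ['b', 'd', 'a', 'c'] -> ['c', 'b', 'd', 'a']
'a': index 3 in ['c', 'b', 'd', 'a'] -> ['a', 'c', 'b', 'd']
'c': index 1 in ['a', 'c', 'b', 'd'] -> ['c', 'a', 'b', 'd']
'd': index 3 in ['c', 'a', 'b', 'd'] -> ['d', 'c', 'a', 'b']
'a': index 2 in ['d', 'c', 'a', 'b'] -> ['a', 'd', 'c', 'b']
'a': index 0 in ['a', 'd', 'c', 'b'] -> ['a', 'd', 'c', 'b']
'b': index 3 in ['a', 'd', 'c', 'b'] -> ['b', 'a', 'd', 'c']
'b': index 0 in ['b', 'a', 'd', 'c'] -> ['b', 'a', 'd', 'c']
'd': index 2 in ['b', 'a', 'd', 'c'] -> ['d', 'b', 'a', 'c']
'c': index 3 in ['d', 'b', 'a', 'c'] -> ['c', 'd', 'b', 'a']


Output: [3, 2, 3, 3, 1, 3, 2, 0, 3, 0, 2, 3]


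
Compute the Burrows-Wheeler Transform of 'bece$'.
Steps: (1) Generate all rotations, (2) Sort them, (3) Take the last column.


Rotations (sorted):
  0: $bece -> last char: e
  1: bece$ -> last char: $
  2: ce$be -> last char: e
  3: e$bec -> last char: c
  4: ece$b -> last char: b


BWT = e$ecb


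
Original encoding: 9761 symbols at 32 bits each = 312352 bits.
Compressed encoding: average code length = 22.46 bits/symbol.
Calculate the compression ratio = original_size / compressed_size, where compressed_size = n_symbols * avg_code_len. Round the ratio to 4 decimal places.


original_size = n_symbols * orig_bits = 9761 * 32 = 312352 bits
compressed_size = n_symbols * avg_code_len = 9761 * 22.46 = 219232.06 bits
ratio = original_size / compressed_size = 312352 / 219232.06 = 1.4248

Compression ratio = 1.4248


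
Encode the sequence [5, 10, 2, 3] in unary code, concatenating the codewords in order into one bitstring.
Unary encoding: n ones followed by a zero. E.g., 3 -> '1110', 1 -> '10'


Encode each number as n ones followed by a terminating 0:
  5 -> 111110 (6 bits)
  10 -> 11111111110 (11 bits)
  2 -> 110 (3 bits)
  3 -> 1110 (4 bits)
Total length = 6 + 11 + 3 + 4 = 24 bits.

Unary([5, 10, 2, 3]) = 111110111111111101101110 (24 bits)


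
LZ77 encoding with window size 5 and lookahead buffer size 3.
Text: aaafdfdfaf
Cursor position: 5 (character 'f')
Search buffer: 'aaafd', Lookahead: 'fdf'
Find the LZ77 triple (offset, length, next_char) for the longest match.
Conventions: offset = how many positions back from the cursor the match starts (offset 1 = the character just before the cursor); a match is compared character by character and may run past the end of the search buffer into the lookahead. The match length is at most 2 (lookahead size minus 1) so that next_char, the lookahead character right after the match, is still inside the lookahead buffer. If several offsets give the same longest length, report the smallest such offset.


Try each offset into the search buffer:
  offset=1 (pos 4, char 'd'): match length 0
  offset=2 (pos 3, char 'f'): match length 2
  offset=3 (pos 2, char 'a'): match length 0
  offset=4 (pos 1, char 'a'): match length 0
  offset=5 (pos 0, char 'a'): match length 0
Longest match has length 2 at offset 2.
next_char = character at position 5 + 2 = 7 -> 'f'

Best match: offset=2, length=2 (matching 'fd' starting at position 3)
LZ77 triple: (2, 2, 'f')


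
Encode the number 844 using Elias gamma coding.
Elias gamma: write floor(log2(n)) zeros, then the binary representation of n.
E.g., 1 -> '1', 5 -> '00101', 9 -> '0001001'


num_bits = floor(log2(844)) + 1 = 10
leading_zeros = num_bits - 1 = 9
binary(844) = 1101001100

Elias gamma(844) = '000000000' + '1101001100' = 0000000001101001100 (19 bits)


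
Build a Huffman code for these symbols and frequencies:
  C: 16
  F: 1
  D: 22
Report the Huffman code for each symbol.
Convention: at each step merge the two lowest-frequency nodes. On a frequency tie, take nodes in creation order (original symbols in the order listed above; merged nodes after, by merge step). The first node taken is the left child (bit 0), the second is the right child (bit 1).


Huffman tree construction:
Step 1: Merge F(1) + C(16) = 17
Step 2: Merge (F+C)(17) + D(22) = 39
Read each symbol's code off the tree from the root (left child = 0, right child = 1).

Codes:
  C: 01 (length 2)
  F: 00 (length 2)
  D: 1 (length 1)
Average code length: 56/39 = 1.4359 bits/symbol


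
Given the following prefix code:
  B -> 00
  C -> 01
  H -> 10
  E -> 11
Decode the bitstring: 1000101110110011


Decoding step by step:
Bits 10 -> H
Bits 00 -> B
Bits 10 -> H
Bits 11 -> E
Bits 10 -> H
Bits 11 -> E
Bits 00 -> B
Bits 11 -> E


Decoded message: HBHEHEBE


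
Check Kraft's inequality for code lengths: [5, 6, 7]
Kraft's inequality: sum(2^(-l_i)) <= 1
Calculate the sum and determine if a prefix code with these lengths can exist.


Sum = 2^(-5) + 2^(-6) + 2^(-7)
    = 0.03125 + 0.015625 + 0.0078125
    = 7/128 = 0.0546875
Since 0.0546875 <= 1, Kraft's inequality IS satisfied.
A prefix code with these lengths CAN exist.

Kraft sum = 0.0546875. Satisfied.


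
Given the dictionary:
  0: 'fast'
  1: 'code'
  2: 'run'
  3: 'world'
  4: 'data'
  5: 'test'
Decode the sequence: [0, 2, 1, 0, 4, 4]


Look up each index in the dictionary:
  0 -> 'fast'
  2 -> 'run'
  1 -> 'code'
  0 -> 'fast'
  4 -> 'data'
  4 -> 'data'

Decoded: "fast run code fast data data"


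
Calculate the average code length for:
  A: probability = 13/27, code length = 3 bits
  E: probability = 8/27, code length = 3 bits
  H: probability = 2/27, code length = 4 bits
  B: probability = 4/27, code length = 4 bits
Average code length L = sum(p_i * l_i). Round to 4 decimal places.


Weighted contributions p_i * l_i:
  A: (13/27) * 3 = 39/27
  E: (8/27) * 3 = 24/27
  H: (2/27) * 4 = 8/27
  B: (4/27) * 4 = 16/27
Sum = (39 + 24 + 8 + 16)/27 = 87/27

L = 87/27 = 3.2222 bits/symbol


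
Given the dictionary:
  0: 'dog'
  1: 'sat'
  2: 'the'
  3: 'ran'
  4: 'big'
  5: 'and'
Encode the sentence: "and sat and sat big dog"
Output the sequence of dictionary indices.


Look up each word in the dictionary:
  'and' -> 5
  'sat' -> 1
  'and' -> 5
  'sat' -> 1
  'big' -> 4
  'dog' -> 0

Encoded: [5, 1, 5, 1, 4, 0]


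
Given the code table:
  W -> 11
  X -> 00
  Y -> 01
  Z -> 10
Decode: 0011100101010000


Decoding:
00 -> X
11 -> W
10 -> Z
01 -> Y
01 -> Y
01 -> Y
00 -> X
00 -> X


Result: XWZYYYXX


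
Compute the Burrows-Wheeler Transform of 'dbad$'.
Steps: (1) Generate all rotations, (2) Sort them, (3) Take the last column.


Rotations (sorted):
  0: $dbad -> last char: d
  1: ad$db -> last char: b
  2: bad$d -> last char: d
  3: d$dba -> last char: a
  4: dbad$ -> last char: $


BWT = dbda$


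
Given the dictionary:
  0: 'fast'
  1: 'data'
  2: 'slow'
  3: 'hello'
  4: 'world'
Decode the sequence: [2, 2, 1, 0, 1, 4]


Look up each index in the dictionary:
  2 -> 'slow'
  2 -> 'slow'
  1 -> 'data'
  0 -> 'fast'
  1 -> 'data'
  4 -> 'world'

Decoded: "slow slow data fast data world"


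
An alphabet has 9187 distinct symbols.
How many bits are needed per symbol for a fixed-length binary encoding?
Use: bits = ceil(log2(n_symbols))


log2(9187) = 13.1654
Bracket: 2^13 = 8192 < 9187 <= 2^14 = 16384
So ceil(log2(9187)) = 14

bits = ceil(log2(9187)) = ceil(13.1654) = 14 bits


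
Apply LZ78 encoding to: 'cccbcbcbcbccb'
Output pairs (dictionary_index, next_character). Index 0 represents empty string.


LZ78 encoding steps:
Dictionary: {0: ''}
Step 1: w='' (idx 0), next='c' -> output (0, 'c'), add 'c' as idx 1
Step 2: w='c' (idx 1), next='c' -> output (1, 'c'), add 'cc' as idx 2
Step 3: w='' (idx 0), next='b' -> output (0, 'b'), add 'b' as idx 3
Step 4: w='c' (idx 1), next='b' -> output (1, 'b'), add 'cb' as idx 4
Step 5: w='cb' (idx 4), next='c' -> output (4, 'c'), add 'cbc' as idx 5
Step 6: w='b' (idx 3), next='c' -> output (3, 'c'), add 'bc' as idx 6
Step 7: w='cb' (idx 4), end of input -> output (4, '')


Encoded: [(0, 'c'), (1, 'c'), (0, 'b'), (1, 'b'), (4, 'c'), (3, 'c'), (4, '')]


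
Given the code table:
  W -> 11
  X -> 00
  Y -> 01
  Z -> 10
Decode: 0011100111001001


Decoding:
00 -> X
11 -> W
10 -> Z
01 -> Y
11 -> W
00 -> X
10 -> Z
01 -> Y


Result: XWZYWXZY


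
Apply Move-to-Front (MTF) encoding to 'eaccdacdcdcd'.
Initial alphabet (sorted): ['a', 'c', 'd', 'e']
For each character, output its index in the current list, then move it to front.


MTF encoding:
'e': index 3 in ['a', 'c', 'd', 'e'] -> ['e', 'a', 'c', 'd']
'a': index 1 in ['e', 'a', 'c', 'd'] -> ['a', 'e', 'c', 'd']
'c': index 2 in ['a', 'e', 'c', 'd'] -> ['c', 'a', 'e', 'd']
'c': index 0 in ['c', 'a', 'e', 'd'] -> ['c', 'a', 'e', 'd']
'd': index 3 in ['c', 'a', 'e', 'd'] -> ['d', 'c', 'a', 'e']
'a': index 2 in ['d', 'c', 'a', 'e'] -> ['a', 'd', 'c', 'e']
'c': index 2 in ['a', 'd', 'c', 'e'] -> ['c', 'a', 'd', 'e']
'd': index 2 in ['c', 'a', 'd', 'e'] -> ['d', 'c', 'a', 'e']
'c': index 1 in ['d', 'c', 'a', 'e'] -> ['c', 'd', 'a', 'e']
'd': index 1 in ['c', 'd', 'a', 'e'] -> ['d', 'c', 'a', 'e']
'c': index 1 in ['d', 'c', 'a', 'e'] -> ['c', 'd', 'a', 'e']
'd': index 1 in ['c', 'd', 'a', 'e'] -> ['d', 'c', 'a', 'e']


Output: [3, 1, 2, 0, 3, 2, 2, 2, 1, 1, 1, 1]


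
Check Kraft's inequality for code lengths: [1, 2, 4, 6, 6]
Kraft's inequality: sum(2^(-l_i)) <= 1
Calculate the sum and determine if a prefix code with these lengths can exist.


Sum = 2^(-1) + 2^(-2) + 2^(-4) + 2^(-6) + 2^(-6)
    = 0.5 + 0.25 + 0.0625 + 0.015625 + 0.015625
    = 54/64 = 0.84375
Since 0.84375 <= 1, Kraft's inequality IS satisfied.
A prefix code with these lengths CAN exist.

Kraft sum = 0.84375. Satisfied.


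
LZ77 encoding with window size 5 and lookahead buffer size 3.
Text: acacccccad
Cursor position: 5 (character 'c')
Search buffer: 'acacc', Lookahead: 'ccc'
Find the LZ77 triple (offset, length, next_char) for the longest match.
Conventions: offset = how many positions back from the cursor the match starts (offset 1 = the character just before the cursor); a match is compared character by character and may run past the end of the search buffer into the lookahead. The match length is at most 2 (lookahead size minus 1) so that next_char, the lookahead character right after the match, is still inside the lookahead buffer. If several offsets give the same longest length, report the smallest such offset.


Try each offset into the search buffer:
  offset=1 (pos 4, char 'c'): match length 2
  offset=2 (pos 3, char 'c'): match length 2
  offset=3 (pos 2, char 'a'): match length 0
  offset=4 (pos 1, char 'c'): match length 1
  offset=5 (pos 0, char 'a'): match length 0
Longest match has length 2, found at offsets 1, 2; take the smallest, offset 1.
next_char = character at position 5 + 2 = 7 -> 'c'

Best match: offset=1, length=2 (matching 'cc' starting at position 4)
LZ77 triple: (1, 2, 'c')


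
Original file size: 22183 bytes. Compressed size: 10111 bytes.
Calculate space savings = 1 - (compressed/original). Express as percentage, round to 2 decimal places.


ratio = compressed/original = 10111/22183 = 0.455799
savings = 1 - ratio = 1 - 0.455799 = 0.544201
as a percentage: 0.544201 * 100 = 54.42%

Space savings = 1 - 10111/22183 = 54.42%


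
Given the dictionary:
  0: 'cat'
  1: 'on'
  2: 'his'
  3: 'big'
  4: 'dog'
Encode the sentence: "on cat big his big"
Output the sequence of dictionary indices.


Look up each word in the dictionary:
  'on' -> 1
  'cat' -> 0
  'big' -> 3
  'his' -> 2
  'big' -> 3

Encoded: [1, 0, 3, 2, 3]


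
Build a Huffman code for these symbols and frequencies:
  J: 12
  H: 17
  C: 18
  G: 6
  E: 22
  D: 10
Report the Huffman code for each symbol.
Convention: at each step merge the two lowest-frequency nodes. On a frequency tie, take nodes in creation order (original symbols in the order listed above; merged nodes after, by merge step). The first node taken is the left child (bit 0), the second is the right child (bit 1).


Huffman tree construction:
Step 1: Merge G(6) + D(10) = 16
Step 2: Merge J(12) + (G+D)(16) = 28
Step 3: Merge H(17) + C(18) = 35
Step 4: Merge E(22) + (J+(G+D))(28) = 50
Step 5: Merge (H+C)(35) + (E+(J+(G+D)))(50) = 85
Read each symbol's code off the tree from the root (left child = 0, right child = 1).

Codes:
  J: 110 (length 3)
  H: 00 (length 2)
  C: 01 (length 2)
  G: 1110 (length 4)
  E: 10 (length 2)
  D: 1111 (length 4)
Average code length: 214/85 = 2.5176 bits/symbol


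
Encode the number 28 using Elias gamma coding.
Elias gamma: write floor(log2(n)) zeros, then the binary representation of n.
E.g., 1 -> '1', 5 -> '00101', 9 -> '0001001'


num_bits = floor(log2(28)) + 1 = 5
leading_zeros = num_bits - 1 = 4
binary(28) = 11100

Elias gamma(28) = '0000' + '11100' = 000011100 (9 bits)


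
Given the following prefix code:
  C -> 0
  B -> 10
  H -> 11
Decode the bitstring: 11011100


Decoding step by step:
Bits 11 -> H
Bits 0 -> C
Bits 11 -> H
Bits 10 -> B
Bits 0 -> C


Decoded message: HCHBC


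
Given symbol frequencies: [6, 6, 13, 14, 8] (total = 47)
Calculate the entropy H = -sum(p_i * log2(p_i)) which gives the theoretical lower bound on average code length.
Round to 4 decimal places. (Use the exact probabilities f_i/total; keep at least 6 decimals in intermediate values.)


Per-symbol terms -p_i * log2(p_i) with p_i = f_i/47:
  p = 6/47 = 0.127660: log2(p) = -2.969626, -p*log2(p) = 0.379101
  p = 6/47 = 0.127660: log2(p) = -2.969626, -p*log2(p) = 0.379101
  p = 13/47 = 0.276596: log2(p) = -1.854149, -p*log2(p) = 0.512850
  p = 14/47 = 0.297872: log2(p) = -1.747234, -p*log2(p) = 0.520453
  p = 8/47 = 0.170213: log2(p) = -2.554589, -p*log2(p) = 0.434824
H = 0.379101 + 0.379101 + 0.512850 + 0.520453 + 0.434824 = 2.226329

H = 2.2263 bits/symbol


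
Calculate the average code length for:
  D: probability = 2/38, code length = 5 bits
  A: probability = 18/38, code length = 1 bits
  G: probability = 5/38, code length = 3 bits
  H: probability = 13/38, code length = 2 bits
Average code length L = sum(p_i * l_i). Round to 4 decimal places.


Weighted contributions p_i * l_i:
  D: (2/38) * 5 = 10/38
  A: (18/38) * 1 = 18/38
  G: (5/38) * 3 = 15/38
  H: (13/38) * 2 = 26/38
Sum = (10 + 18 + 15 + 26)/38 = 69/38

L = 69/38 = 1.8158 bits/symbol


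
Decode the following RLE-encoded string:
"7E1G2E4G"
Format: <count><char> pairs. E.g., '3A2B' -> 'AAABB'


Expanding each <count><char> pair:
  7E -> 'EEEEEEE'
  1G -> 'G'
  2E -> 'EE'
  4G -> 'GGGG'

Decoded = EEEEEEEGEEGGGG


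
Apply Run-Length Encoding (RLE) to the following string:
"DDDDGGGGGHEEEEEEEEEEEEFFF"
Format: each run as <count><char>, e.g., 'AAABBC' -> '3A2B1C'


Scanning runs left to right:
  i=0: run of 'D' x 4 -> '4D'
  i=4: run of 'G' x 5 -> '5G'
  i=9: run of 'H' x 1 -> '1H'
  i=10: run of 'E' x 12 -> '12E'
  i=22: run of 'F' x 3 -> '3F'

RLE = 4D5G1H12E3F


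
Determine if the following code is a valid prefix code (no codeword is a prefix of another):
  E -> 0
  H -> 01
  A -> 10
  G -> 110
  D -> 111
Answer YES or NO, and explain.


Checking each pair (does one codeword prefix another?):
  E='0' vs H='01': prefix -- VIOLATION

NO -- this is NOT a valid prefix code. E (0) is a prefix of H (01).


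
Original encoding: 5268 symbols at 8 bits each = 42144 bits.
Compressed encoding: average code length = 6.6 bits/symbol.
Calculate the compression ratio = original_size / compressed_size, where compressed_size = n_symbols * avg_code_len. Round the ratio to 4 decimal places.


original_size = n_symbols * orig_bits = 5268 * 8 = 42144 bits
compressed_size = n_symbols * avg_code_len = 5268 * 6.6 = 34768.8 bits
ratio = original_size / compressed_size = 42144 / 34768.8 = 1.2121

Compression ratio = 1.2121


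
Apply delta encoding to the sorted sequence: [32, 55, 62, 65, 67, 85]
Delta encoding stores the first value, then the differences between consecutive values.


First value: 32
Deltas:
  55 - 32 = 23
  62 - 55 = 7
  65 - 62 = 3
  67 - 65 = 2
  85 - 67 = 18


Delta encoded: [32, 23, 7, 3, 2, 18]


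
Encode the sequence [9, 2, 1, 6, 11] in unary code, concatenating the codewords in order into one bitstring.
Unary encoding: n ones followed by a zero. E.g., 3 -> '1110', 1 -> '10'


Encode each number as n ones followed by a terminating 0:
  9 -> 1111111110 (10 bits)
  2 -> 110 (3 bits)
  1 -> 10 (2 bits)
  6 -> 1111110 (7 bits)
  11 -> 111111111110 (12 bits)
Total length = 10 + 3 + 2 + 7 + 12 = 34 bits.

Unary([9, 2, 1, 6, 11]) = 1111111110110101111110111111111110 (34 bits)


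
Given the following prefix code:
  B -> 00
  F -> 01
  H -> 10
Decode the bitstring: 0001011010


Decoding step by step:
Bits 00 -> B
Bits 01 -> F
Bits 01 -> F
Bits 10 -> H
Bits 10 -> H


Decoded message: BFFHH


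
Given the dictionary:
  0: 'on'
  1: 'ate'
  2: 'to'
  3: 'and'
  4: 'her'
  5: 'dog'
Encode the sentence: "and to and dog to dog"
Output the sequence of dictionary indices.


Look up each word in the dictionary:
  'and' -> 3
  'to' -> 2
  'and' -> 3
  'dog' -> 5
  'to' -> 2
  'dog' -> 5

Encoded: [3, 2, 3, 5, 2, 5]


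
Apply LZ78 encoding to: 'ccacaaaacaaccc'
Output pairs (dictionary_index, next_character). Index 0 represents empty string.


LZ78 encoding steps:
Dictionary: {0: ''}
Step 1: w='' (idx 0), next='c' -> output (0, 'c'), add 'c' as idx 1
Step 2: w='c' (idx 1), next='a' -> output (1, 'a'), add 'ca' as idx 2
Step 3: w='ca' (idx 2), next='a' -> output (2, 'a'), add 'caa' as idx 3
Step 4: w='' (idx 0), next='a' -> output (0, 'a'), add 'a' as idx 4
Step 5: w='a' (idx 4), next='c' -> output (4, 'c'), add 'ac' as idx 5
Step 6: w='a' (idx 4), next='a' -> output (4, 'a'), add 'aa' as idx 6
Step 7: w='c' (idx 1), next='c' -> output (1, 'c'), add 'cc' as idx 7
Step 8: w='c' (idx 1), end of input -> output (1, '')


Encoded: [(0, 'c'), (1, 'a'), (2, 'a'), (0, 'a'), (4, 'c'), (4, 'a'), (1, 'c'), (1, '')]


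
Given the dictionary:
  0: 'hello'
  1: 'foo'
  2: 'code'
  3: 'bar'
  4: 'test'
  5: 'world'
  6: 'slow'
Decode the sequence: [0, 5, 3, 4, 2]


Look up each index in the dictionary:
  0 -> 'hello'
  5 -> 'world'
  3 -> 'bar'
  4 -> 'test'
  2 -> 'code'

Decoded: "hello world bar test code"


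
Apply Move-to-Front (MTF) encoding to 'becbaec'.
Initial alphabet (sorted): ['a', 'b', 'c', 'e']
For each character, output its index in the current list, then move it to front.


MTF encoding:
'b': index 1 in ['a', 'b', 'c', 'e'] -> ['b', 'a', 'c', 'e']
'e': index 3 in ['b', 'a', 'c', 'e'] -> ['e', 'b', 'a', 'c']
'c': index 3 in ['e', 'b', 'a', 'c'] -> ['c', 'e', 'b', 'a']
'b': index 2 in ['c', 'e', 'b', 'a'] -> ['b', 'c', 'e', 'a']
'a': index 3 in ['b', 'c', 'e', 'a'] -> ['a', 'b', 'c', 'e']
'e': index 3 in ['a', 'b', 'c', 'e'] -> ['e', 'a', 'b', 'c']
'c': index 3 in ['e', 'a', 'b', 'c'] -> ['c', 'e', 'a', 'b']


Output: [1, 3, 3, 2, 3, 3, 3]


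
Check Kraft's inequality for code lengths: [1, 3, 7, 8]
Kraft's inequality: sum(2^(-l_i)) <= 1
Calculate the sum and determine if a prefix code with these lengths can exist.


Sum = 2^(-1) + 2^(-3) + 2^(-7) + 2^(-8)
    = 0.5 + 0.125 + 0.0078125 + 0.00390625
    = 163/256 = 0.63671875
Since 0.63671875 <= 1, Kraft's inequality IS satisfied.
A prefix code with these lengths CAN exist.

Kraft sum = 0.63671875. Satisfied.


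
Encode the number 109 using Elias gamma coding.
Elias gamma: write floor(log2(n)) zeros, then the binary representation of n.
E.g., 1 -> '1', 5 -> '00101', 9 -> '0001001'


num_bits = floor(log2(109)) + 1 = 7
leading_zeros = num_bits - 1 = 6
binary(109) = 1101101

Elias gamma(109) = '000000' + '1101101' = 0000001101101 (13 bits)


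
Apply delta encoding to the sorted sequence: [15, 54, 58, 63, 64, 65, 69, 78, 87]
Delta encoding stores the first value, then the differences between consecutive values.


First value: 15
Deltas:
  54 - 15 = 39
  58 - 54 = 4
  63 - 58 = 5
  64 - 63 = 1
  65 - 64 = 1
  69 - 65 = 4
  78 - 69 = 9
  87 - 78 = 9


Delta encoded: [15, 39, 4, 5, 1, 1, 4, 9, 9]


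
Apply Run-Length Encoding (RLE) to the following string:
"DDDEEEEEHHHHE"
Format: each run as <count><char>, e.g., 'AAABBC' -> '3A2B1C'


Scanning runs left to right:
  i=0: run of 'D' x 3 -> '3D'
  i=3: run of 'E' x 5 -> '5E'
  i=8: run of 'H' x 4 -> '4H'
  i=12: run of 'E' x 1 -> '1E'

RLE = 3D5E4H1E


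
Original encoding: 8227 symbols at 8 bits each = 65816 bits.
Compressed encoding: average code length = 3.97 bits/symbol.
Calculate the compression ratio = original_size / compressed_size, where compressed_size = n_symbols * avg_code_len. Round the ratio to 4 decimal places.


original_size = n_symbols * orig_bits = 8227 * 8 = 65816 bits
compressed_size = n_symbols * avg_code_len = 8227 * 3.97 = 32661.19 bits
ratio = original_size / compressed_size = 65816 / 32661.19 = 2.0151

Compression ratio = 2.0151


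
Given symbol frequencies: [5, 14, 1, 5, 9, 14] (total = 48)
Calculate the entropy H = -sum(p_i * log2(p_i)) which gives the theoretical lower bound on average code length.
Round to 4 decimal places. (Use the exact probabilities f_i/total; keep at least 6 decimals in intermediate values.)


Per-symbol terms -p_i * log2(p_i) with p_i = f_i/48:
  p = 5/48 = 0.104167: log2(p) = -3.263034, -p*log2(p) = 0.339899
  p = 14/48 = 0.291667: log2(p) = -1.777608, -p*log2(p) = 0.518469
  p = 1/48 = 0.020833: log2(p) = -5.584963, -p*log2(p) = 0.116353
  p = 5/48 = 0.104167: log2(p) = -3.263034, -p*log2(p) = 0.339899
  p = 9/48 = 0.187500: log2(p) = -2.415037, -p*log2(p) = 0.452820
  p = 14/48 = 0.291667: log2(p) = -1.777608, -p*log2(p) = 0.518469
H = 0.339899 + 0.518469 + 0.116353 + 0.339899 + 0.452820 + 0.518469 = 2.285909

H = 2.2859 bits/symbol


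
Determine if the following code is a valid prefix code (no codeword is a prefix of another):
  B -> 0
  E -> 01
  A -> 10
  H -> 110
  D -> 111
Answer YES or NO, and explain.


Checking each pair (does one codeword prefix another?):
  B='0' vs E='01': prefix -- VIOLATION

NO -- this is NOT a valid prefix code. B (0) is a prefix of E (01).


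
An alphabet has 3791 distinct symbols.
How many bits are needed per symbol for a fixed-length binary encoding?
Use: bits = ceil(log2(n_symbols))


log2(3791) = 11.8884
Bracket: 2^11 = 2048 < 3791 <= 2^12 = 4096
So ceil(log2(3791)) = 12

bits = ceil(log2(3791)) = ceil(11.8884) = 12 bits


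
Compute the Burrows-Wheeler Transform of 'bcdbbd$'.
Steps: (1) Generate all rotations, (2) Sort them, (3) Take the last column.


Rotations (sorted):
  0: $bcdbbd -> last char: d
  1: bbd$bcd -> last char: d
  2: bcdbbd$ -> last char: $
  3: bd$bcdb -> last char: b
  4: cdbbd$b -> last char: b
  5: d$bcdbb -> last char: b
  6: dbbd$bc -> last char: c


BWT = dd$bbbc


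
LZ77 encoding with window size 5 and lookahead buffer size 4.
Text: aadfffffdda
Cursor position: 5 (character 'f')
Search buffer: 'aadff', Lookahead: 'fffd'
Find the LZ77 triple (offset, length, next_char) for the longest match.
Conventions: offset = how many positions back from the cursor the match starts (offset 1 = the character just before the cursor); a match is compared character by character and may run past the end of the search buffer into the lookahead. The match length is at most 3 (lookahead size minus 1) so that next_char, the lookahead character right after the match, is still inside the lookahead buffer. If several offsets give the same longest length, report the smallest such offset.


Try each offset into the search buffer:
  offset=1 (pos 4, char 'f'): match length 3
  offset=2 (pos 3, char 'f'): match length 3
  offset=3 (pos 2, char 'd'): match length 0
  offset=4 (pos 1, char 'a'): match length 0
  offset=5 (pos 0, char 'a'): match length 0
Longest match has length 3, found at offsets 1, 2; take the smallest, offset 1.
next_char = character at position 5 + 3 = 8 -> 'd'

Best match: offset=1, length=3 (matching 'fff' starting at position 4)
LZ77 triple: (1, 3, 'd')


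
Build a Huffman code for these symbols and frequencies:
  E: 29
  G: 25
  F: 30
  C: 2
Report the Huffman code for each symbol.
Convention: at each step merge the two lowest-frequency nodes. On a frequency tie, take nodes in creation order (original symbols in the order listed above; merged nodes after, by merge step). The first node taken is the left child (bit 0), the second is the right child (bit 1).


Huffman tree construction:
Step 1: Merge C(2) + G(25) = 27
Step 2: Merge (C+G)(27) + E(29) = 56
Step 3: Merge F(30) + ((C+G)+E)(56) = 86
Read each symbol's code off the tree from the root (left child = 0, right child = 1).

Codes:
  E: 11 (length 2)
  G: 101 (length 3)
  F: 0 (length 1)
  C: 100 (length 3)
Average code length: 169/86 = 1.9651 bits/symbol


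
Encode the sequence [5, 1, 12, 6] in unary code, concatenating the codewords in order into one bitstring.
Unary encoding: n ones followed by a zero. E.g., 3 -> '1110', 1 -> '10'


Encode each number as n ones followed by a terminating 0:
  5 -> 111110 (6 bits)
  1 -> 10 (2 bits)
  12 -> 1111111111110 (13 bits)
  6 -> 1111110 (7 bits)
Total length = 6 + 2 + 13 + 7 = 28 bits.

Unary([5, 1, 12, 6]) = 1111101011111111111101111110 (28 bits)


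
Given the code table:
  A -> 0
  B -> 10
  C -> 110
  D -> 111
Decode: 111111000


Decoding:
111 -> D
111 -> D
0 -> A
0 -> A
0 -> A


Result: DDAAA


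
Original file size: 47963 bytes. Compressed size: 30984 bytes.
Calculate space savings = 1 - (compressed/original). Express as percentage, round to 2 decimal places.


ratio = compressed/original = 30984/47963 = 0.645998
savings = 1 - ratio = 1 - 0.645998 = 0.354002
as a percentage: 0.354002 * 100 = 35.4%

Space savings = 1 - 30984/47963 = 35.4%


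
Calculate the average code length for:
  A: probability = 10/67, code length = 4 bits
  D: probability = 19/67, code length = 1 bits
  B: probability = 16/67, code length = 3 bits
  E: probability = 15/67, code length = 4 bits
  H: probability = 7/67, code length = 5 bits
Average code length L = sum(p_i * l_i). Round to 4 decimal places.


Weighted contributions p_i * l_i:
  A: (10/67) * 4 = 40/67
  D: (19/67) * 1 = 19/67
  B: (16/67) * 3 = 48/67
  E: (15/67) * 4 = 60/67
  H: (7/67) * 5 = 35/67
Sum = (40 + 19 + 48 + 60 + 35)/67 = 202/67

L = 202/67 = 3.0149 bits/symbol


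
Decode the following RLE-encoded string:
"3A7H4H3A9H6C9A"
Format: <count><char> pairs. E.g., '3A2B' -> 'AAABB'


Expanding each <count><char> pair:
  3A -> 'AAA'
  7H -> 'HHHHHHH'
  4H -> 'HHHH'
  3A -> 'AAA'
  9H -> 'HHHHHHHHH'
  6C -> 'CCCCCC'
  9A -> 'AAAAAAAAA'

Decoded = AAAHHHHHHHHHHHAAAHHHHHHHHHCCCCCCAAAAAAAAA


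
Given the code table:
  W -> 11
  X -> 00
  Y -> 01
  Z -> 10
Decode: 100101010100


Decoding:
10 -> Z
01 -> Y
01 -> Y
01 -> Y
01 -> Y
00 -> X


Result: ZYYYYX


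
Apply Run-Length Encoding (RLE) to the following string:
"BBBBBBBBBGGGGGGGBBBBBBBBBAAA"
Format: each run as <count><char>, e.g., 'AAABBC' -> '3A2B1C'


Scanning runs left to right:
  i=0: run of 'B' x 9 -> '9B'
  i=9: run of 'G' x 7 -> '7G'
  i=16: run of 'B' x 9 -> '9B'
  i=25: run of 'A' x 3 -> '3A'

RLE = 9B7G9B3A


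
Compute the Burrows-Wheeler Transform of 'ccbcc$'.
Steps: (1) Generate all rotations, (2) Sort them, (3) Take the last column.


Rotations (sorted):
  0: $ccbcc -> last char: c
  1: bcc$cc -> last char: c
  2: c$ccbc -> last char: c
  3: cbcc$c -> last char: c
  4: cc$ccb -> last char: b
  5: ccbcc$ -> last char: $


BWT = ccccb$


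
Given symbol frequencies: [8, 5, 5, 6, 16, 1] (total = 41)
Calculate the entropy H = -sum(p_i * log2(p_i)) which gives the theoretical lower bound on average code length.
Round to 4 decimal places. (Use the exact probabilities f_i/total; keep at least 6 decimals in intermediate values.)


Per-symbol terms -p_i * log2(p_i) with p_i = f_i/41:
  p = 8/41 = 0.195122: log2(p) = -2.357552, -p*log2(p) = 0.460010
  p = 5/41 = 0.121951: log2(p) = -3.035624, -p*log2(p) = 0.370198
  p = 5/41 = 0.121951: log2(p) = -3.035624, -p*log2(p) = 0.370198
  p = 6/41 = 0.146341: log2(p) = -2.772590, -p*log2(p) = 0.405745
  p = 16/41 = 0.390244: log2(p) = -1.357552, -p*log2(p) = 0.529776
  p = 1/41 = 0.024390: log2(p) = -5.357552, -p*log2(p) = 0.130672
H = 0.460010 + 0.370198 + 0.370198 + 0.405745 + 0.529776 + 0.130672 = 2.266599

H = 2.2666 bits/symbol


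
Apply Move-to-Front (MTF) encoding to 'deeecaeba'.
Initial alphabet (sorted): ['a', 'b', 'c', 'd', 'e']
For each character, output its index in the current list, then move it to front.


MTF encoding:
'd': index 3 in ['a', 'b', 'c', 'd', 'e'] -> ['d', 'a', 'b', 'c', 'e']
'e': index 4 in ['d', 'a', 'b', 'c', 'e'] -> ['e', 'd', 'a', 'b', 'c']
'e': index 0 in ['e', 'd', 'a', 'b', 'c'] -> ['e', 'd', 'a', 'b', 'c']
'e': index 0 in ['e', 'd', 'a', 'b', 'c'] -> ['e', 'd', 'a', 'b', 'c']
'c': index 4 in ['e', 'd', 'a', 'b', 'c'] -> ['c', 'e', 'd', 'a', 'b']
'a': index 3 in ['c', 'e', 'd', 'a', 'b'] -> ['a', 'c', 'e', 'd', 'b']
'e': index 2 in ['a', 'c', 'e', 'd', 'b'] -> ['e', 'a', 'c', 'd', 'b']
'b': index 4 in ['e', 'a', 'c', 'd', 'b'] -> ['b', 'e', 'a', 'c', 'd']
'a': index 2 in ['b', 'e', 'a', 'c', 'd'] -> ['a', 'b', 'e', 'c', 'd']


Output: [3, 4, 0, 0, 4, 3, 2, 4, 2]


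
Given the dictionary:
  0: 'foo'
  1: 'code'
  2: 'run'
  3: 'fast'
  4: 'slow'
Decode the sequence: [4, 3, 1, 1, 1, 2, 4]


Look up each index in the dictionary:
  4 -> 'slow'
  3 -> 'fast'
  1 -> 'code'
  1 -> 'code'
  1 -> 'code'
  2 -> 'run'
  4 -> 'slow'

Decoded: "slow fast code code code run slow"


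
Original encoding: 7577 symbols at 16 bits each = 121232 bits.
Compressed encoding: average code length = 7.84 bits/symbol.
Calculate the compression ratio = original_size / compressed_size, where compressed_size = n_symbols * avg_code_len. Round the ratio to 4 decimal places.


original_size = n_symbols * orig_bits = 7577 * 16 = 121232 bits
compressed_size = n_symbols * avg_code_len = 7577 * 7.84 = 59403.68 bits
ratio = original_size / compressed_size = 121232 / 59403.68 = 2.0408

Compression ratio = 2.0408


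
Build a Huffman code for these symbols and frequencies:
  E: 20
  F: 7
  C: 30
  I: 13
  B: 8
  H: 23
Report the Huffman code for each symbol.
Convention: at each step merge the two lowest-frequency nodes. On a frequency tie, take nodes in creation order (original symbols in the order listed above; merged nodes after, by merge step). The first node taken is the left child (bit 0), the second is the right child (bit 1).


Huffman tree construction:
Step 1: Merge F(7) + B(8) = 15
Step 2: Merge I(13) + (F+B)(15) = 28
Step 3: Merge E(20) + H(23) = 43
Step 4: Merge (I+(F+B))(28) + C(30) = 58
Step 5: Merge (E+H)(43) + ((I+(F+B))+C)(58) = 101
Read each symbol's code off the tree from the root (left child = 0, right child = 1).

Codes:
  E: 00 (length 2)
  F: 1010 (length 4)
  C: 11 (length 2)
  I: 100 (length 3)
  B: 1011 (length 4)
  H: 01 (length 2)
Average code length: 245/101 = 2.4257 bits/symbol


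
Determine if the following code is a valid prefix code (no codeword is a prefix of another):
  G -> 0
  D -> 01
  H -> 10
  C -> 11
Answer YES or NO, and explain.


Checking each pair (does one codeword prefix another?):
  G='0' vs D='01': prefix -- VIOLATION

NO -- this is NOT a valid prefix code. G (0) is a prefix of D (01).


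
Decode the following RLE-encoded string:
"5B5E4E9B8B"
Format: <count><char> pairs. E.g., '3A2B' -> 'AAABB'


Expanding each <count><char> pair:
  5B -> 'BBBBB'
  5E -> 'EEEEE'
  4E -> 'EEEE'
  9B -> 'BBBBBBBBB'
  8B -> 'BBBBBBBB'

Decoded = BBBBBEEEEEEEEEBBBBBBBBBBBBBBBBB


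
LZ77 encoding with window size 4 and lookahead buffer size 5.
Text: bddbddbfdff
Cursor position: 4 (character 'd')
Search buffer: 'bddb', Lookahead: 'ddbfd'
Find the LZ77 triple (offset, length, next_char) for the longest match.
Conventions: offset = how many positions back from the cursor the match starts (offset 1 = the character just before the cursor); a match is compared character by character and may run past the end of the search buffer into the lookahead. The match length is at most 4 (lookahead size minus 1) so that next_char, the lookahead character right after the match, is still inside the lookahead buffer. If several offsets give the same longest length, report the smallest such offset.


Try each offset into the search buffer:
  offset=1 (pos 3, char 'b'): match length 0
  offset=2 (pos 2, char 'd'): match length 1
  offset=3 (pos 1, char 'd'): match length 3
  offset=4 (pos 0, char 'b'): match length 0
Longest match has length 3 at offset 3.
next_char = character at position 4 + 3 = 7 -> 'f'

Best match: offset=3, length=3 (matching 'ddb' starting at position 1)
LZ77 triple: (3, 3, 'f')


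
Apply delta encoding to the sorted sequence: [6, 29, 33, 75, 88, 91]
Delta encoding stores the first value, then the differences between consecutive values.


First value: 6
Deltas:
  29 - 6 = 23
  33 - 29 = 4
  75 - 33 = 42
  88 - 75 = 13
  91 - 88 = 3


Delta encoded: [6, 23, 4, 42, 13, 3]


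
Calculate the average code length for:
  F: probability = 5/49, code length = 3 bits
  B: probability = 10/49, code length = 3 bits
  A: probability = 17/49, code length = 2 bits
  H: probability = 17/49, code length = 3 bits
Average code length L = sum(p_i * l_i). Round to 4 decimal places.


Weighted contributions p_i * l_i:
  F: (5/49) * 3 = 15/49
  B: (10/49) * 3 = 30/49
  A: (17/49) * 2 = 34/49
  H: (17/49) * 3 = 51/49
Sum = (15 + 30 + 34 + 51)/49 = 130/49

L = 130/49 = 2.6531 bits/symbol


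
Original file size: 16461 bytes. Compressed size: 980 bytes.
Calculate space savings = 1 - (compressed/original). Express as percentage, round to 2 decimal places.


ratio = compressed/original = 980/16461 = 0.059535
savings = 1 - ratio = 1 - 0.059535 = 0.940465
as a percentage: 0.940465 * 100 = 94.05%

Space savings = 1 - 980/16461 = 94.05%


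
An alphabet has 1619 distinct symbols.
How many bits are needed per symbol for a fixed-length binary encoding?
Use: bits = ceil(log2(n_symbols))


log2(1619) = 10.6609
Bracket: 2^10 = 1024 < 1619 <= 2^11 = 2048
So ceil(log2(1619)) = 11

bits = ceil(log2(1619)) = ceil(10.6609) = 11 bits


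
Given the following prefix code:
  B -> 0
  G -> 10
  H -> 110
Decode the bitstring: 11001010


Decoding step by step:
Bits 110 -> H
Bits 0 -> B
Bits 10 -> G
Bits 10 -> G


Decoded message: HBGG


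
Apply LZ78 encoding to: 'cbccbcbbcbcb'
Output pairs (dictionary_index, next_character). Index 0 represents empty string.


LZ78 encoding steps:
Dictionary: {0: ''}
Step 1: w='' (idx 0), next='c' -> output (0, 'c'), add 'c' as idx 1
Step 2: w='' (idx 0), next='b' -> output (0, 'b'), add 'b' as idx 2
Step 3: w='c' (idx 1), next='c' -> output (1, 'c'), add 'cc' as idx 3
Step 4: w='b' (idx 2), next='c' -> output (2, 'c'), add 'bc' as idx 4
Step 5: w='b' (idx 2), next='b' -> output (2, 'b'), add 'bb' as idx 5
Step 6: w='c' (idx 1), next='b' -> output (1, 'b'), add 'cb' as idx 6
Step 7: w='cb' (idx 6), end of input -> output (6, '')


Encoded: [(0, 'c'), (0, 'b'), (1, 'c'), (2, 'c'), (2, 'b'), (1, 'b'), (6, '')]


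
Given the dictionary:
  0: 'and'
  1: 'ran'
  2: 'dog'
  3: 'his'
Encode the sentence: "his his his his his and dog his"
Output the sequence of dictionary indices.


Look up each word in the dictionary:
  'his' -> 3
  'his' -> 3
  'his' -> 3
  'his' -> 3
  'his' -> 3
  'and' -> 0
  'dog' -> 2
  'his' -> 3

Encoded: [3, 3, 3, 3, 3, 0, 2, 3]


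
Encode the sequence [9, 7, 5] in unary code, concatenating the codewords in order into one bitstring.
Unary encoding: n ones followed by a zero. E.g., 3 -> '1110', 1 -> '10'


Encode each number as n ones followed by a terminating 0:
  9 -> 1111111110 (10 bits)
  7 -> 11111110 (8 bits)
  5 -> 111110 (6 bits)
Total length = 10 + 8 + 6 = 24 bits.

Unary([9, 7, 5]) = 111111111011111110111110 (24 bits)


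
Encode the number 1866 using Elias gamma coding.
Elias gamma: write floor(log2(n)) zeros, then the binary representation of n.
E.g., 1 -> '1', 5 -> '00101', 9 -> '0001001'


num_bits = floor(log2(1866)) + 1 = 11
leading_zeros = num_bits - 1 = 10
binary(1866) = 11101001010

Elias gamma(1866) = '0000000000' + '11101001010' = 000000000011101001010 (21 bits)


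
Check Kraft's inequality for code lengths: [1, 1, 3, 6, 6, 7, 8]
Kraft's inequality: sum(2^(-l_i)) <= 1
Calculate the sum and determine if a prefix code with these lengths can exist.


Sum = 2^(-1) + 2^(-1) + 2^(-3) + 2^(-6) + 2^(-6) + 2^(-7) + 2^(-8)
    = 0.5 + 0.5 + 0.125 + 0.015625 + 0.015625 + 0.0078125 + 0.00390625
    = 299/256 = 1.16796875
Since 1.16796875 > 1, Kraft's inequality is NOT satisfied.
A prefix code with these lengths CANNOT exist.

Kraft sum = 1.16796875. Not satisfied.


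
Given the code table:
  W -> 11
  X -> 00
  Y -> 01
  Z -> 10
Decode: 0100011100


Decoding:
01 -> Y
00 -> X
01 -> Y
11 -> W
00 -> X


Result: YXYWX


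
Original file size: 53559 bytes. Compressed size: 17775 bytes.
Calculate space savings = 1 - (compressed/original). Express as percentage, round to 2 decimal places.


ratio = compressed/original = 17775/53559 = 0.331877
savings = 1 - ratio = 1 - 0.331877 = 0.668123
as a percentage: 0.668123 * 100 = 66.81%

Space savings = 1 - 17775/53559 = 66.81%


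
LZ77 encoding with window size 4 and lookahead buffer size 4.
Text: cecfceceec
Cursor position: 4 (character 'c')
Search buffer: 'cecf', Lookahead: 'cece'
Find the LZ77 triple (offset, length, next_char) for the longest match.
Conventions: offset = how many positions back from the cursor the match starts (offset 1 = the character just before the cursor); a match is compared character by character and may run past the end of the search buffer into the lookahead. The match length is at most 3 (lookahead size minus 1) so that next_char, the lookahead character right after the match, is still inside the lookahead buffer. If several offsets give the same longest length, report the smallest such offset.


Try each offset into the search buffer:
  offset=1 (pos 3, char 'f'): match length 0
  offset=2 (pos 2, char 'c'): match length 1
  offset=3 (pos 1, char 'e'): match length 0
  offset=4 (pos 0, char 'c'): match length 3
Longest match has length 3 at offset 4.
next_char = character at position 4 + 3 = 7 -> 'e'

Best match: offset=4, length=3 (matching 'cec' starting at position 0)
LZ77 triple: (4, 3, 'e')
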